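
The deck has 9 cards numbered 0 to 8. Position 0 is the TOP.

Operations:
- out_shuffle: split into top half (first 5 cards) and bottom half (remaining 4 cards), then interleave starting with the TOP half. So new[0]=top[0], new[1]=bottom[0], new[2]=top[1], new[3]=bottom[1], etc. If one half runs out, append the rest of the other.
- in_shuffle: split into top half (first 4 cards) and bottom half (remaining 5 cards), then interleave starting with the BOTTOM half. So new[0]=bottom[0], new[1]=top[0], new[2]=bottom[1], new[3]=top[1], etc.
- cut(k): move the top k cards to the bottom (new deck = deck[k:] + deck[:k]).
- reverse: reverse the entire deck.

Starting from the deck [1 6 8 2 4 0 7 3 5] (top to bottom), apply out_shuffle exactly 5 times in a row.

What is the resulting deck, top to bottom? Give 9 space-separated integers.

After op 1 (out_shuffle): [1 0 6 7 8 3 2 5 4]
After op 2 (out_shuffle): [1 3 0 2 6 5 7 4 8]
After op 3 (out_shuffle): [1 5 3 7 0 4 2 8 6]
After op 4 (out_shuffle): [1 4 5 2 3 8 7 6 0]
After op 5 (out_shuffle): [1 8 4 7 5 6 2 0 3]

Answer: 1 8 4 7 5 6 2 0 3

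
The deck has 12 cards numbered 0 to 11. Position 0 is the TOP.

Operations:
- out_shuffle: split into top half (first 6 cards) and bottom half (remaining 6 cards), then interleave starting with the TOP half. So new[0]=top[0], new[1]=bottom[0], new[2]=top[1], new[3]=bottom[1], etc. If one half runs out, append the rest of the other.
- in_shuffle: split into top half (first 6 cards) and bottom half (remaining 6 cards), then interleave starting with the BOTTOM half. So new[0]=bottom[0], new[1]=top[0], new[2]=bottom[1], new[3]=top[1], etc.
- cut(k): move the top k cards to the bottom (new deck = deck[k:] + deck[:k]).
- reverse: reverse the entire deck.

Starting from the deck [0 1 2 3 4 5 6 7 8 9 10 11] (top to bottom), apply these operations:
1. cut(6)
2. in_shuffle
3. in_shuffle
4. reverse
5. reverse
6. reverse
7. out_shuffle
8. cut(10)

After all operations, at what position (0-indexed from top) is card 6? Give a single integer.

Answer: 7

Derivation:
After op 1 (cut(6)): [6 7 8 9 10 11 0 1 2 3 4 5]
After op 2 (in_shuffle): [0 6 1 7 2 8 3 9 4 10 5 11]
After op 3 (in_shuffle): [3 0 9 6 4 1 10 7 5 2 11 8]
After op 4 (reverse): [8 11 2 5 7 10 1 4 6 9 0 3]
After op 5 (reverse): [3 0 9 6 4 1 10 7 5 2 11 8]
After op 6 (reverse): [8 11 2 5 7 10 1 4 6 9 0 3]
After op 7 (out_shuffle): [8 1 11 4 2 6 5 9 7 0 10 3]
After op 8 (cut(10)): [10 3 8 1 11 4 2 6 5 9 7 0]
Card 6 is at position 7.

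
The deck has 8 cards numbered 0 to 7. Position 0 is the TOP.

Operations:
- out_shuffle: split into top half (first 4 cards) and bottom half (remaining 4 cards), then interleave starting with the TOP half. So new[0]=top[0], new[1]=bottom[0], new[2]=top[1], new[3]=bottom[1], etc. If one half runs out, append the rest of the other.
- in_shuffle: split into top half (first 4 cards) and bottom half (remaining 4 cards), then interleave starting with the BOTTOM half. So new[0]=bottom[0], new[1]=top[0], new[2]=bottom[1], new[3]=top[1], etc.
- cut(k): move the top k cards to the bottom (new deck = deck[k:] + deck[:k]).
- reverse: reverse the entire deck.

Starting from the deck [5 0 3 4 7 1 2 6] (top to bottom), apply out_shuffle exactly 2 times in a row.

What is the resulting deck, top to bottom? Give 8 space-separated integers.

Answer: 5 3 7 2 0 4 1 6

Derivation:
After op 1 (out_shuffle): [5 7 0 1 3 2 4 6]
After op 2 (out_shuffle): [5 3 7 2 0 4 1 6]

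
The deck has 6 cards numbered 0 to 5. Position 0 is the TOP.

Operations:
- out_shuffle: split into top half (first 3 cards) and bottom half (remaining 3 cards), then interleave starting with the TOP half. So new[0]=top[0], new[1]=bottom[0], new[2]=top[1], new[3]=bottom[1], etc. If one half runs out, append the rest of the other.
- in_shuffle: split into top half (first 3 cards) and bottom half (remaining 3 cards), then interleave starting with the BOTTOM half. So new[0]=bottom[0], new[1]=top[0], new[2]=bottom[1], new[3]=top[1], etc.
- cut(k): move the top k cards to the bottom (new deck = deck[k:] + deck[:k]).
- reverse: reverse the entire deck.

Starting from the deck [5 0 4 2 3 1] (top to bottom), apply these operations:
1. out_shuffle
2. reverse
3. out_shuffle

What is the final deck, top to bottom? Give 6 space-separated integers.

After op 1 (out_shuffle): [5 2 0 3 4 1]
After op 2 (reverse): [1 4 3 0 2 5]
After op 3 (out_shuffle): [1 0 4 2 3 5]

Answer: 1 0 4 2 3 5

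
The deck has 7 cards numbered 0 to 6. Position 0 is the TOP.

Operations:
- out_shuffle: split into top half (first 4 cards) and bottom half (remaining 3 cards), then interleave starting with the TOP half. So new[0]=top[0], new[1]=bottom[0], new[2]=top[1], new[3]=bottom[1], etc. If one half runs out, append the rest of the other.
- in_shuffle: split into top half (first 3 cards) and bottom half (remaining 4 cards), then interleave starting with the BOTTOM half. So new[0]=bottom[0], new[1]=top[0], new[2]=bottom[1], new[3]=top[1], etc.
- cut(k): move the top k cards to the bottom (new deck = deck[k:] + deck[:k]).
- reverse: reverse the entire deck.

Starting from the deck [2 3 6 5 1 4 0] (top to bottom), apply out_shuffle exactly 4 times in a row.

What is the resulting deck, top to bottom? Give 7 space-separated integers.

After op 1 (out_shuffle): [2 1 3 4 6 0 5]
After op 2 (out_shuffle): [2 6 1 0 3 5 4]
After op 3 (out_shuffle): [2 3 6 5 1 4 0]
After op 4 (out_shuffle): [2 1 3 4 6 0 5]

Answer: 2 1 3 4 6 0 5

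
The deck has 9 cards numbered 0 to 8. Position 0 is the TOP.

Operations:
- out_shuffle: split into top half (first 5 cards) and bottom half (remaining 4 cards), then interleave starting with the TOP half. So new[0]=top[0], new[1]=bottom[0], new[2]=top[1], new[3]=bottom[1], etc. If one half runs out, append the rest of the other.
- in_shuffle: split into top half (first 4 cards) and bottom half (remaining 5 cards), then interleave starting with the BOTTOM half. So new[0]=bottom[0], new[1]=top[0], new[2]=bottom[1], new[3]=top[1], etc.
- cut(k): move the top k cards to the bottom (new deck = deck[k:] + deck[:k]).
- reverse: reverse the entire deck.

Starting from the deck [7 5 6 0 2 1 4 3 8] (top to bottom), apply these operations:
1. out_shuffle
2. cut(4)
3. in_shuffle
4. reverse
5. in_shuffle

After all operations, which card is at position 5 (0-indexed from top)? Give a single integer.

Answer: 5

Derivation:
After op 1 (out_shuffle): [7 1 5 4 6 3 0 8 2]
After op 2 (cut(4)): [6 3 0 8 2 7 1 5 4]
After op 3 (in_shuffle): [2 6 7 3 1 0 5 8 4]
After op 4 (reverse): [4 8 5 0 1 3 7 6 2]
After op 5 (in_shuffle): [1 4 3 8 7 5 6 0 2]
Position 5: card 5.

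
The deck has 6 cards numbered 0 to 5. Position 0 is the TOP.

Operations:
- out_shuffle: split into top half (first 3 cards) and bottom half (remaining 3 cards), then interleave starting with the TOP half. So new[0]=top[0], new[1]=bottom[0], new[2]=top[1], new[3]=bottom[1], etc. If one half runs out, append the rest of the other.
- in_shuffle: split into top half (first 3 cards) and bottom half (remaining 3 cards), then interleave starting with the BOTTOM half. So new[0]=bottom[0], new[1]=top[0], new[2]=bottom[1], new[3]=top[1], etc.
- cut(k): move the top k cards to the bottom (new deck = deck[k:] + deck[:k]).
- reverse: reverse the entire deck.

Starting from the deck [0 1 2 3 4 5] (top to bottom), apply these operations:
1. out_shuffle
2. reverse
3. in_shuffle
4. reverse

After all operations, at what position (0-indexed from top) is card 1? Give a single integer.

After op 1 (out_shuffle): [0 3 1 4 2 5]
After op 2 (reverse): [5 2 4 1 3 0]
After op 3 (in_shuffle): [1 5 3 2 0 4]
After op 4 (reverse): [4 0 2 3 5 1]
Card 1 is at position 5.

Answer: 5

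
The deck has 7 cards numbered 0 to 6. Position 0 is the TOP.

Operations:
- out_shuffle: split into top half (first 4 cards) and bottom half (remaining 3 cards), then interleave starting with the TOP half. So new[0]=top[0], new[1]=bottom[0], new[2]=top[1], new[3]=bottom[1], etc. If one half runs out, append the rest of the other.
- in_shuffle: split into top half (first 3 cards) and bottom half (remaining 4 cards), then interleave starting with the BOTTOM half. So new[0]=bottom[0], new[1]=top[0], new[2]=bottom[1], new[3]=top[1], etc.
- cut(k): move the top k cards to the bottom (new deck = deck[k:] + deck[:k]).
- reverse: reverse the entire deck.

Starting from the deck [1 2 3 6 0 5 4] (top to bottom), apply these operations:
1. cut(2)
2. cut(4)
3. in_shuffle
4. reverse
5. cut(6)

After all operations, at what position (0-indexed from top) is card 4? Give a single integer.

After op 1 (cut(2)): [3 6 0 5 4 1 2]
After op 2 (cut(4)): [4 1 2 3 6 0 5]
After op 3 (in_shuffle): [3 4 6 1 0 2 5]
After op 4 (reverse): [5 2 0 1 6 4 3]
After op 5 (cut(6)): [3 5 2 0 1 6 4]
Card 4 is at position 6.

Answer: 6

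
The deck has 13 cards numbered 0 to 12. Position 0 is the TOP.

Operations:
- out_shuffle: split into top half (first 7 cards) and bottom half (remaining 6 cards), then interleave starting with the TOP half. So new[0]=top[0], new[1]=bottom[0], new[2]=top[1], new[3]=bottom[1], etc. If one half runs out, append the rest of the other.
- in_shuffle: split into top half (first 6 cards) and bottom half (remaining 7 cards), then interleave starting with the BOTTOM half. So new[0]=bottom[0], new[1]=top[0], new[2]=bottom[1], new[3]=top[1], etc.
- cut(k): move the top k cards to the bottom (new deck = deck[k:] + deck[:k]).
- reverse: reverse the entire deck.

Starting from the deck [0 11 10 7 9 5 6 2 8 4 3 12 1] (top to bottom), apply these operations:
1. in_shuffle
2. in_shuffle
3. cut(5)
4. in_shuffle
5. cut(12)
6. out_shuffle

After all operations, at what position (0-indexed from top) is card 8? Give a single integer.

Answer: 7

Derivation:
After op 1 (in_shuffle): [6 0 2 11 8 10 4 7 3 9 12 5 1]
After op 2 (in_shuffle): [4 6 7 0 3 2 9 11 12 8 5 10 1]
After op 3 (cut(5)): [2 9 11 12 8 5 10 1 4 6 7 0 3]
After op 4 (in_shuffle): [10 2 1 9 4 11 6 12 7 8 0 5 3]
After op 5 (cut(12)): [3 10 2 1 9 4 11 6 12 7 8 0 5]
After op 6 (out_shuffle): [3 6 10 12 2 7 1 8 9 0 4 5 11]
Card 8 is at position 7.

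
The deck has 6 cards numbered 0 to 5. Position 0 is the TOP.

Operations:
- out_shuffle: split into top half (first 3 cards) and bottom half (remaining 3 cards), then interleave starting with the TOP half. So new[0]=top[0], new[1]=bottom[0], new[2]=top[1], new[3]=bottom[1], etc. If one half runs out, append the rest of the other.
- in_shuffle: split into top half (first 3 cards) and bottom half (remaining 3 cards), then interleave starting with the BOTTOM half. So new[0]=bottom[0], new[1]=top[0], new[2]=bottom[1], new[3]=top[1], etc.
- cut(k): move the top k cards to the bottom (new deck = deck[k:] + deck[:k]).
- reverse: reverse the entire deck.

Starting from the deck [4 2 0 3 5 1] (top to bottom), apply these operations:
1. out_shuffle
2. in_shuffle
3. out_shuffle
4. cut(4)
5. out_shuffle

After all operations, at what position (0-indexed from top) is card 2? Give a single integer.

Answer: 2

Derivation:
After op 1 (out_shuffle): [4 3 2 5 0 1]
After op 2 (in_shuffle): [5 4 0 3 1 2]
After op 3 (out_shuffle): [5 3 4 1 0 2]
After op 4 (cut(4)): [0 2 5 3 4 1]
After op 5 (out_shuffle): [0 3 2 4 5 1]
Card 2 is at position 2.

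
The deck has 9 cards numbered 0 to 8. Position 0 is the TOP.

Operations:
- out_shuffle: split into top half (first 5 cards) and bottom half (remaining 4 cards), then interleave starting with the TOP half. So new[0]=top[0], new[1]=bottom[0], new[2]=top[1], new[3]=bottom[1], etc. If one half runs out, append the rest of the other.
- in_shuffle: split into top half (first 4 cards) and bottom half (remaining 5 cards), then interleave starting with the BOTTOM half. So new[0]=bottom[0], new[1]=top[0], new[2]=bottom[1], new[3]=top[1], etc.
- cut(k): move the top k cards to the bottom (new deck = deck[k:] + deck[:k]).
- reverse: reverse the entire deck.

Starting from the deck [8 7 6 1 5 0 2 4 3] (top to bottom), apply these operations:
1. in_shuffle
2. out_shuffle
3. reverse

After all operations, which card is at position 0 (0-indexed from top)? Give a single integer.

Answer: 2

Derivation:
After op 1 (in_shuffle): [5 8 0 7 2 6 4 1 3]
After op 2 (out_shuffle): [5 6 8 4 0 1 7 3 2]
After op 3 (reverse): [2 3 7 1 0 4 8 6 5]
Position 0: card 2.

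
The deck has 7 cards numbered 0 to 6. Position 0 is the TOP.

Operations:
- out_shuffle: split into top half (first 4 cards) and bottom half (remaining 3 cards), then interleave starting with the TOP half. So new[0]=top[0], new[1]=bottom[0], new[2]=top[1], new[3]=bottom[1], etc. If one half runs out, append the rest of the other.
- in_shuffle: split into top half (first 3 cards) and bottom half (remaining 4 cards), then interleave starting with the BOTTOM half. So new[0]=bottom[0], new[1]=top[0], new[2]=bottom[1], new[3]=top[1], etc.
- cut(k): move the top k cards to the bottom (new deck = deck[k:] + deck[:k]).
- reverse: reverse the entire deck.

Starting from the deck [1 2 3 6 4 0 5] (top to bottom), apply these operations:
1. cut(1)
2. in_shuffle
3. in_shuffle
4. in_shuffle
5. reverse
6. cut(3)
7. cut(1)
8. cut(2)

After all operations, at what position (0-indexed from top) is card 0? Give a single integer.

Answer: 3

Derivation:
After op 1 (cut(1)): [2 3 6 4 0 5 1]
After op 2 (in_shuffle): [4 2 0 3 5 6 1]
After op 3 (in_shuffle): [3 4 5 2 6 0 1]
After op 4 (in_shuffle): [2 3 6 4 0 5 1]
After op 5 (reverse): [1 5 0 4 6 3 2]
After op 6 (cut(3)): [4 6 3 2 1 5 0]
After op 7 (cut(1)): [6 3 2 1 5 0 4]
After op 8 (cut(2)): [2 1 5 0 4 6 3]
Card 0 is at position 3.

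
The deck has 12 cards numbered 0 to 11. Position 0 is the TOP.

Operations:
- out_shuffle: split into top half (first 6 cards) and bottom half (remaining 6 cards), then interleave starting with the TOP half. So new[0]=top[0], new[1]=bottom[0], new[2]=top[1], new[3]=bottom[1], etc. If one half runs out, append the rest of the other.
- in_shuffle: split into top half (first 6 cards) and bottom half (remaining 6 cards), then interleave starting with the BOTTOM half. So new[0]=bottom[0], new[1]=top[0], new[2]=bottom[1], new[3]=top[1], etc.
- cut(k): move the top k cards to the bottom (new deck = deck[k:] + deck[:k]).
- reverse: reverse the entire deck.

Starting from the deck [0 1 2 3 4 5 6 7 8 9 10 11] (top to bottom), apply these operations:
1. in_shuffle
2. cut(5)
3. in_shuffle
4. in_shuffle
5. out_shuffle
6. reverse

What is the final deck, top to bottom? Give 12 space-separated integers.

Answer: 3 6 11 1 0 2 8 10 9 5 4 7

Derivation:
After op 1 (in_shuffle): [6 0 7 1 8 2 9 3 10 4 11 5]
After op 2 (cut(5)): [2 9 3 10 4 11 5 6 0 7 1 8]
After op 3 (in_shuffle): [5 2 6 9 0 3 7 10 1 4 8 11]
After op 4 (in_shuffle): [7 5 10 2 1 6 4 9 8 0 11 3]
After op 5 (out_shuffle): [7 4 5 9 10 8 2 0 1 11 6 3]
After op 6 (reverse): [3 6 11 1 0 2 8 10 9 5 4 7]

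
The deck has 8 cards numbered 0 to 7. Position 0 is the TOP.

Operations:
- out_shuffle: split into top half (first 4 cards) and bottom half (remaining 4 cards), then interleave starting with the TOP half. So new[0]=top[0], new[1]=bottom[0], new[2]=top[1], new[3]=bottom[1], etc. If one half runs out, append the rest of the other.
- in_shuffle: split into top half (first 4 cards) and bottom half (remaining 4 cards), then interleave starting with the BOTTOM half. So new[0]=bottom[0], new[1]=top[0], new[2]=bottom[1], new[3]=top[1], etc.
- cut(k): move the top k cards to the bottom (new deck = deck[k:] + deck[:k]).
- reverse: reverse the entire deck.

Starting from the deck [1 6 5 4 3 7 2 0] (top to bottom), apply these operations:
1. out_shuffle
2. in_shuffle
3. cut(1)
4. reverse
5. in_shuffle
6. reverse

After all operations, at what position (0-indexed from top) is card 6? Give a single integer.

After op 1 (out_shuffle): [1 3 6 7 5 2 4 0]
After op 2 (in_shuffle): [5 1 2 3 4 6 0 7]
After op 3 (cut(1)): [1 2 3 4 6 0 7 5]
After op 4 (reverse): [5 7 0 6 4 3 2 1]
After op 5 (in_shuffle): [4 5 3 7 2 0 1 6]
After op 6 (reverse): [6 1 0 2 7 3 5 4]
Card 6 is at position 0.

Answer: 0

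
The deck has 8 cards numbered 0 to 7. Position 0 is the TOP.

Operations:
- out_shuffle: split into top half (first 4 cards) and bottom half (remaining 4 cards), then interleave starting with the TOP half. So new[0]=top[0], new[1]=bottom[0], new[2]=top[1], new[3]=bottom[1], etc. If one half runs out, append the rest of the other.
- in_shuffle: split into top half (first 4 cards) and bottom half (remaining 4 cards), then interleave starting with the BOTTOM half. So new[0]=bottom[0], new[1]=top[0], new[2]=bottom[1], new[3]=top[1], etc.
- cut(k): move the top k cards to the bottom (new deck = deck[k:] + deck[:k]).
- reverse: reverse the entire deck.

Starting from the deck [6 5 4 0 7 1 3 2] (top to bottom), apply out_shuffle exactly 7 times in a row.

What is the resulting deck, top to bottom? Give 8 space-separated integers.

Answer: 6 7 5 1 4 3 0 2

Derivation:
After op 1 (out_shuffle): [6 7 5 1 4 3 0 2]
After op 2 (out_shuffle): [6 4 7 3 5 0 1 2]
After op 3 (out_shuffle): [6 5 4 0 7 1 3 2]
After op 4 (out_shuffle): [6 7 5 1 4 3 0 2]
After op 5 (out_shuffle): [6 4 7 3 5 0 1 2]
After op 6 (out_shuffle): [6 5 4 0 7 1 3 2]
After op 7 (out_shuffle): [6 7 5 1 4 3 0 2]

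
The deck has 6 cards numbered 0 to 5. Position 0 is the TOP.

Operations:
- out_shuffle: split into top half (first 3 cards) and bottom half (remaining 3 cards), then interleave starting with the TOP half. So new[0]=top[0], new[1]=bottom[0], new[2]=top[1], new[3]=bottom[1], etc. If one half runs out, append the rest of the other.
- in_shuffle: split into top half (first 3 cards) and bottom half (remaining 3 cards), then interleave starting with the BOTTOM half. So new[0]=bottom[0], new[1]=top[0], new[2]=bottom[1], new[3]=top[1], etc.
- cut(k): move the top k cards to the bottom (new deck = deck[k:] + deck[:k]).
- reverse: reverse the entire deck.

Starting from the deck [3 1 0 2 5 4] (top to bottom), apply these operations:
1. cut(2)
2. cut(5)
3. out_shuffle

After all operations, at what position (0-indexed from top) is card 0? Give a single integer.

Answer: 2

Derivation:
After op 1 (cut(2)): [0 2 5 4 3 1]
After op 2 (cut(5)): [1 0 2 5 4 3]
After op 3 (out_shuffle): [1 5 0 4 2 3]
Card 0 is at position 2.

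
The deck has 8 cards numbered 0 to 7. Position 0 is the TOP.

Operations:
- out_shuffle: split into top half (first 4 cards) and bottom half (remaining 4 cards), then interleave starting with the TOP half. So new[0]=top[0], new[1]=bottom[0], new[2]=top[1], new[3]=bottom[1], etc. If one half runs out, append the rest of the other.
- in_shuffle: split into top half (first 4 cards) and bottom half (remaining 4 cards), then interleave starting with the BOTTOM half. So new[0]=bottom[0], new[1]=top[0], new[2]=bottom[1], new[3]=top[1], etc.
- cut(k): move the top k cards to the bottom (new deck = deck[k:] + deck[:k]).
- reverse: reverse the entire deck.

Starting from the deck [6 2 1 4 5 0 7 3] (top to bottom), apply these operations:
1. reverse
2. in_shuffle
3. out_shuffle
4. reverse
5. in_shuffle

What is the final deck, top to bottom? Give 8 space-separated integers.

Answer: 0 5 3 7 2 6 4 1

Derivation:
After op 1 (reverse): [3 7 0 5 4 1 2 6]
After op 2 (in_shuffle): [4 3 1 7 2 0 6 5]
After op 3 (out_shuffle): [4 2 3 0 1 6 7 5]
After op 4 (reverse): [5 7 6 1 0 3 2 4]
After op 5 (in_shuffle): [0 5 3 7 2 6 4 1]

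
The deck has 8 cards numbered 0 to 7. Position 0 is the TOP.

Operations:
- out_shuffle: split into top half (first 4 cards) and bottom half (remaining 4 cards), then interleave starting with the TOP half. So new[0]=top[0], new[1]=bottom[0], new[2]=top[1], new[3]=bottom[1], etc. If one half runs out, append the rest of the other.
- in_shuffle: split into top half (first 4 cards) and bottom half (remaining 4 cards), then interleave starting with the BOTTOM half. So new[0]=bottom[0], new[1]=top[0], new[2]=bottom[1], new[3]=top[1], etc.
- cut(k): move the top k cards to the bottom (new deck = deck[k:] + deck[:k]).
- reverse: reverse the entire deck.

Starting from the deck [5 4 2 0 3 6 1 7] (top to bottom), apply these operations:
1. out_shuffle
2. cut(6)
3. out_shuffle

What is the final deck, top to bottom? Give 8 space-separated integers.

Answer: 0 4 7 6 5 2 3 1

Derivation:
After op 1 (out_shuffle): [5 3 4 6 2 1 0 7]
After op 2 (cut(6)): [0 7 5 3 4 6 2 1]
After op 3 (out_shuffle): [0 4 7 6 5 2 3 1]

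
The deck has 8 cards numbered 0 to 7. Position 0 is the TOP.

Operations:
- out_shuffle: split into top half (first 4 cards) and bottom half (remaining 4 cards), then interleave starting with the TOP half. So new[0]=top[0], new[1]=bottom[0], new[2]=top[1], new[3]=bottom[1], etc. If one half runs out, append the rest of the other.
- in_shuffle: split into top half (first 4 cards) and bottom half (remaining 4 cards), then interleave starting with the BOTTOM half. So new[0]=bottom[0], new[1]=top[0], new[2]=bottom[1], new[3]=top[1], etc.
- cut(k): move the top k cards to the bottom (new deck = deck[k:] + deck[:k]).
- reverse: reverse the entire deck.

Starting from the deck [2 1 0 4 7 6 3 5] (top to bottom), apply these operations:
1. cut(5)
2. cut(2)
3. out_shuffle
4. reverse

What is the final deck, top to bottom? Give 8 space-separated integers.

After op 1 (cut(5)): [6 3 5 2 1 0 4 7]
After op 2 (cut(2)): [5 2 1 0 4 7 6 3]
After op 3 (out_shuffle): [5 4 2 7 1 6 0 3]
After op 4 (reverse): [3 0 6 1 7 2 4 5]

Answer: 3 0 6 1 7 2 4 5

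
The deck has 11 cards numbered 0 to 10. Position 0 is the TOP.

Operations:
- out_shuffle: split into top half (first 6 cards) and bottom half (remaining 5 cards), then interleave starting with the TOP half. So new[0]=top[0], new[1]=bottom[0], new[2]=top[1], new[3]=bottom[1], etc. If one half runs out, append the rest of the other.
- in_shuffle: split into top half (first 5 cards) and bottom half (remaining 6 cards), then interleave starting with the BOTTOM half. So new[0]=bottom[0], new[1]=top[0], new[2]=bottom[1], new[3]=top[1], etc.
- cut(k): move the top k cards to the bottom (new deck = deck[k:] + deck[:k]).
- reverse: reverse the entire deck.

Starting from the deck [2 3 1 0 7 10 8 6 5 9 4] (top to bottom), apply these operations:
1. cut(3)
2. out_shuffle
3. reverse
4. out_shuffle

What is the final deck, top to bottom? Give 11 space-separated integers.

After op 1 (cut(3)): [0 7 10 8 6 5 9 4 2 3 1]
After op 2 (out_shuffle): [0 9 7 4 10 2 8 3 6 1 5]
After op 3 (reverse): [5 1 6 3 8 2 10 4 7 9 0]
After op 4 (out_shuffle): [5 10 1 4 6 7 3 9 8 0 2]

Answer: 5 10 1 4 6 7 3 9 8 0 2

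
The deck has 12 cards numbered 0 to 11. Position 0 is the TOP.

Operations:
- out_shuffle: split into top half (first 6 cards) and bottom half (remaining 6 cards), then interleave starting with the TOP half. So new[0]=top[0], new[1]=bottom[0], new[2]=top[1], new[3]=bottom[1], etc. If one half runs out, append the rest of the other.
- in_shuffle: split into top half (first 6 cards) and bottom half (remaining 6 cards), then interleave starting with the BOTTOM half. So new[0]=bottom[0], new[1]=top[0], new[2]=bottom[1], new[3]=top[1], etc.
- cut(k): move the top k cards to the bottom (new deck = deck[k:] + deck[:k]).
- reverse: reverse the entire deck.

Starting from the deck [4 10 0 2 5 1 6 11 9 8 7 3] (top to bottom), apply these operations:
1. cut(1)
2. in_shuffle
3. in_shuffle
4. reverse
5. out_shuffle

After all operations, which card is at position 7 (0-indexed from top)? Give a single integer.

After op 1 (cut(1)): [10 0 2 5 1 6 11 9 8 7 3 4]
After op 2 (in_shuffle): [11 10 9 0 8 2 7 5 3 1 4 6]
After op 3 (in_shuffle): [7 11 5 10 3 9 1 0 4 8 6 2]
After op 4 (reverse): [2 6 8 4 0 1 9 3 10 5 11 7]
After op 5 (out_shuffle): [2 9 6 3 8 10 4 5 0 11 1 7]
Position 7: card 5.

Answer: 5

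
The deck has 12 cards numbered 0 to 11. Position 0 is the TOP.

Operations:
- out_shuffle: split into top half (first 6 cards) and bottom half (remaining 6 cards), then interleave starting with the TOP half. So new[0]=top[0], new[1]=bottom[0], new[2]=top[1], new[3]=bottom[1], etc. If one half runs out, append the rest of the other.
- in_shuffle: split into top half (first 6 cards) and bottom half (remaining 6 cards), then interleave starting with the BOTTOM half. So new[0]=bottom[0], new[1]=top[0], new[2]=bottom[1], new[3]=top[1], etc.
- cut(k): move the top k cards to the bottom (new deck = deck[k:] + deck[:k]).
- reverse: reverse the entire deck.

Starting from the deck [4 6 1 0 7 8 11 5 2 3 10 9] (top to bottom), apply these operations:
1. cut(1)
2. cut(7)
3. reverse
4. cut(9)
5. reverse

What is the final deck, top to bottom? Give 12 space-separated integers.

After op 1 (cut(1)): [6 1 0 7 8 11 5 2 3 10 9 4]
After op 2 (cut(7)): [2 3 10 9 4 6 1 0 7 8 11 5]
After op 3 (reverse): [5 11 8 7 0 1 6 4 9 10 3 2]
After op 4 (cut(9)): [10 3 2 5 11 8 7 0 1 6 4 9]
After op 5 (reverse): [9 4 6 1 0 7 8 11 5 2 3 10]

Answer: 9 4 6 1 0 7 8 11 5 2 3 10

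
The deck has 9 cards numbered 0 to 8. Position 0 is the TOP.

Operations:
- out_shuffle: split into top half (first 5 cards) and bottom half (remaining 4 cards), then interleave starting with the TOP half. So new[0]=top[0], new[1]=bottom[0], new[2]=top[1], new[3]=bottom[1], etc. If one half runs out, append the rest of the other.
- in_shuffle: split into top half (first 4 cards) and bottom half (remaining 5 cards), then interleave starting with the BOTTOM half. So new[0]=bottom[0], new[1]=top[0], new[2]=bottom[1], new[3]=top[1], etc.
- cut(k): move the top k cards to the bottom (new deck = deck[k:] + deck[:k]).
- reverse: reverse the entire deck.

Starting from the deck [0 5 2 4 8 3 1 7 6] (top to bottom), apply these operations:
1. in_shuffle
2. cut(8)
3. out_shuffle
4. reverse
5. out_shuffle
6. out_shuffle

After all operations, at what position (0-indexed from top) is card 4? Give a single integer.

Answer: 4

Derivation:
After op 1 (in_shuffle): [8 0 3 5 1 2 7 4 6]
After op 2 (cut(8)): [6 8 0 3 5 1 2 7 4]
After op 3 (out_shuffle): [6 1 8 2 0 7 3 4 5]
After op 4 (reverse): [5 4 3 7 0 2 8 1 6]
After op 5 (out_shuffle): [5 2 4 8 3 1 7 6 0]
After op 6 (out_shuffle): [5 1 2 7 4 6 8 0 3]
Card 4 is at position 4.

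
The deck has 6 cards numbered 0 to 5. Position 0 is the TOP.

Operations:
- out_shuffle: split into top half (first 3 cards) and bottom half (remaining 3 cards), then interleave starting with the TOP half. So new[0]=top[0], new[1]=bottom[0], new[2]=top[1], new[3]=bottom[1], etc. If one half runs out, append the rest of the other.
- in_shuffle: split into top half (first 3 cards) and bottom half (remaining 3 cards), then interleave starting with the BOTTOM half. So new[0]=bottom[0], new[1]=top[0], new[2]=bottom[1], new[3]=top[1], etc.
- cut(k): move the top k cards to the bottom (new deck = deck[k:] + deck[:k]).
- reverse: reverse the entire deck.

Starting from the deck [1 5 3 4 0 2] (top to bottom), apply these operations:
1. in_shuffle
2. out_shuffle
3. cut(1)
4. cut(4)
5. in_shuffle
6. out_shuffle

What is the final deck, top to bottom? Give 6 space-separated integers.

Answer: 1 4 3 0 2 5

Derivation:
After op 1 (in_shuffle): [4 1 0 5 2 3]
After op 2 (out_shuffle): [4 5 1 2 0 3]
After op 3 (cut(1)): [5 1 2 0 3 4]
After op 4 (cut(4)): [3 4 5 1 2 0]
After op 5 (in_shuffle): [1 3 2 4 0 5]
After op 6 (out_shuffle): [1 4 3 0 2 5]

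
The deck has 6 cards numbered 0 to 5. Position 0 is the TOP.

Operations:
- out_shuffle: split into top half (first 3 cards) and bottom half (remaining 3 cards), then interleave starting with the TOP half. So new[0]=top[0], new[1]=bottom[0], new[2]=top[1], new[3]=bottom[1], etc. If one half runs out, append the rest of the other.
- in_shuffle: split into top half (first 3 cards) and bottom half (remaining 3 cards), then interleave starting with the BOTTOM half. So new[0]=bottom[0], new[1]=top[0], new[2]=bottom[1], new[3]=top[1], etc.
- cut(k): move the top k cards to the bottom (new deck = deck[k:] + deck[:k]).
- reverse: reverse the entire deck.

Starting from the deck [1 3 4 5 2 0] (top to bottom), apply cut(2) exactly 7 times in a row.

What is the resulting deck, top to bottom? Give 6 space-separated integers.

After op 1 (cut(2)): [4 5 2 0 1 3]
After op 2 (cut(2)): [2 0 1 3 4 5]
After op 3 (cut(2)): [1 3 4 5 2 0]
After op 4 (cut(2)): [4 5 2 0 1 3]
After op 5 (cut(2)): [2 0 1 3 4 5]
After op 6 (cut(2)): [1 3 4 5 2 0]
After op 7 (cut(2)): [4 5 2 0 1 3]

Answer: 4 5 2 0 1 3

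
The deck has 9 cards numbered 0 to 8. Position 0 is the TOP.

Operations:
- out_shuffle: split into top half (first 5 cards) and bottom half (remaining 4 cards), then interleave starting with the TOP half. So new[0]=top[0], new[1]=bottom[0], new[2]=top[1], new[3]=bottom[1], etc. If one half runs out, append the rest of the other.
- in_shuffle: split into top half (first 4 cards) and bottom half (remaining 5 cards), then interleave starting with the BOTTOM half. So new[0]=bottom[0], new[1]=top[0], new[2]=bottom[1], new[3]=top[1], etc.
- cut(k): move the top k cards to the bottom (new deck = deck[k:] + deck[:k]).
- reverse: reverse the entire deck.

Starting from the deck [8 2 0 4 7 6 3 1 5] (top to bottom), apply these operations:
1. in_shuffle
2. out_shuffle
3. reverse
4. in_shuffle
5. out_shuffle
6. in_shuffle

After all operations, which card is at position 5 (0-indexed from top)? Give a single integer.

After op 1 (in_shuffle): [7 8 6 2 3 0 1 4 5]
After op 2 (out_shuffle): [7 0 8 1 6 4 2 5 3]
After op 3 (reverse): [3 5 2 4 6 1 8 0 7]
After op 4 (in_shuffle): [6 3 1 5 8 2 0 4 7]
After op 5 (out_shuffle): [6 2 3 0 1 4 5 7 8]
After op 6 (in_shuffle): [1 6 4 2 5 3 7 0 8]
Position 5: card 3.

Answer: 3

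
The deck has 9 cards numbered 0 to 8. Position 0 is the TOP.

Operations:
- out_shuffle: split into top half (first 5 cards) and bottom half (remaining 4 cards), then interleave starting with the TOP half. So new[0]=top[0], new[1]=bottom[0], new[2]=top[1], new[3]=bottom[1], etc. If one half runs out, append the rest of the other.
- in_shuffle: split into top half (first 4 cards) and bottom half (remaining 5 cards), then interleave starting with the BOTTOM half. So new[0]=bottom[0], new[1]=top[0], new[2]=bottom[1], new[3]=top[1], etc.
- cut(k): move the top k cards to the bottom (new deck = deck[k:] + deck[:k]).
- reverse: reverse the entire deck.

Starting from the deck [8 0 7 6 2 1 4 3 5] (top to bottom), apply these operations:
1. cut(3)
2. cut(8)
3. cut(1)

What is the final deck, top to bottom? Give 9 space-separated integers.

Answer: 6 2 1 4 3 5 8 0 7

Derivation:
After op 1 (cut(3)): [6 2 1 4 3 5 8 0 7]
After op 2 (cut(8)): [7 6 2 1 4 3 5 8 0]
After op 3 (cut(1)): [6 2 1 4 3 5 8 0 7]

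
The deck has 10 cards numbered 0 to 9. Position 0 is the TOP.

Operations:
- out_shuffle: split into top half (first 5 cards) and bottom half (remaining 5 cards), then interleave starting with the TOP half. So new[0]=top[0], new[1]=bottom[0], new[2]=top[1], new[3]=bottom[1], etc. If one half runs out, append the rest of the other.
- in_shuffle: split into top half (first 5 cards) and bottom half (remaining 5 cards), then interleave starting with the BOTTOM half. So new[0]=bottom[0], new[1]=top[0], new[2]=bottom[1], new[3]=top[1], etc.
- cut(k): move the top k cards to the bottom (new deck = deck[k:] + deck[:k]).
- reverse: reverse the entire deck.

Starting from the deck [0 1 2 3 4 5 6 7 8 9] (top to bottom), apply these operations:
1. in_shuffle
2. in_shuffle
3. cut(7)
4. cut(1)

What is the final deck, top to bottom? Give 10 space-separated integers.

Answer: 4 7 2 5 8 0 3 6 9 1

Derivation:
After op 1 (in_shuffle): [5 0 6 1 7 2 8 3 9 4]
After op 2 (in_shuffle): [2 5 8 0 3 6 9 1 4 7]
After op 3 (cut(7)): [1 4 7 2 5 8 0 3 6 9]
After op 4 (cut(1)): [4 7 2 5 8 0 3 6 9 1]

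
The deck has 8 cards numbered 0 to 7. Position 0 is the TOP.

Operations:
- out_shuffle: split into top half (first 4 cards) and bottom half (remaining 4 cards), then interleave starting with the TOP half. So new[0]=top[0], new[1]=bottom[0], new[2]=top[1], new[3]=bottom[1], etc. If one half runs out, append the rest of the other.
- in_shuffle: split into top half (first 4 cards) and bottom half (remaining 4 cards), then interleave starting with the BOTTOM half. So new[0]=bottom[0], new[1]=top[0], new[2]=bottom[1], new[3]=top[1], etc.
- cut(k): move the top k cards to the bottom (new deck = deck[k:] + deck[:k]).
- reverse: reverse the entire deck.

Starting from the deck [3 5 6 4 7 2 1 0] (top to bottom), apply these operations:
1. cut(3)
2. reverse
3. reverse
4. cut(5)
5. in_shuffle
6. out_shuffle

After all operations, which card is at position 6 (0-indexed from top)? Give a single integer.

Answer: 5

Derivation:
After op 1 (cut(3)): [4 7 2 1 0 3 5 6]
After op 2 (reverse): [6 5 3 0 1 2 7 4]
After op 3 (reverse): [4 7 2 1 0 3 5 6]
After op 4 (cut(5)): [3 5 6 4 7 2 1 0]
After op 5 (in_shuffle): [7 3 2 5 1 6 0 4]
After op 6 (out_shuffle): [7 1 3 6 2 0 5 4]
Position 6: card 5.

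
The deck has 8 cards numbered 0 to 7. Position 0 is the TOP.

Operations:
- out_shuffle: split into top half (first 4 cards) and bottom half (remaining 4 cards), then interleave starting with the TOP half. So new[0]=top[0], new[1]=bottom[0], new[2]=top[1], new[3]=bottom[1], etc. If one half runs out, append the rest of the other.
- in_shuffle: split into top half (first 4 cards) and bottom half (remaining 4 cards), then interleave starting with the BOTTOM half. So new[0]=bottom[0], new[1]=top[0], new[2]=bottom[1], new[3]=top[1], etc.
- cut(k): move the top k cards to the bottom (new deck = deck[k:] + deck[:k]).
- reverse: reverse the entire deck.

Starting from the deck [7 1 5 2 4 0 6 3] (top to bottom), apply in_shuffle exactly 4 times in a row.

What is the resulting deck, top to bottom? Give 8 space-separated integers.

Answer: 2 3 5 6 1 0 7 4

Derivation:
After op 1 (in_shuffle): [4 7 0 1 6 5 3 2]
After op 2 (in_shuffle): [6 4 5 7 3 0 2 1]
After op 3 (in_shuffle): [3 6 0 4 2 5 1 7]
After op 4 (in_shuffle): [2 3 5 6 1 0 7 4]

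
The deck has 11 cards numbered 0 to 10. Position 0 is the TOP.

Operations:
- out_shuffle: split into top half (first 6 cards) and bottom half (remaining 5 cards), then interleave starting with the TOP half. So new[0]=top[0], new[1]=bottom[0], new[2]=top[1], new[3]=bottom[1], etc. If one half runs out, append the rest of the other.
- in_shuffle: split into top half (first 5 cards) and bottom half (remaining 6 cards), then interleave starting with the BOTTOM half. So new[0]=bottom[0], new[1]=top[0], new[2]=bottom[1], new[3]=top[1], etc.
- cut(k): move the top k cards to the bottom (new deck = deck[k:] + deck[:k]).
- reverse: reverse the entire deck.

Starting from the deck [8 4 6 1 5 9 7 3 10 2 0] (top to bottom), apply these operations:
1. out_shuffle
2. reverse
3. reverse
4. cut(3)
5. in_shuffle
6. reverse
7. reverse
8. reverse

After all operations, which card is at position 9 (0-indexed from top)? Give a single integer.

After op 1 (out_shuffle): [8 7 4 3 6 10 1 2 5 0 9]
After op 2 (reverse): [9 0 5 2 1 10 6 3 4 7 8]
After op 3 (reverse): [8 7 4 3 6 10 1 2 5 0 9]
After op 4 (cut(3)): [3 6 10 1 2 5 0 9 8 7 4]
After op 5 (in_shuffle): [5 3 0 6 9 10 8 1 7 2 4]
After op 6 (reverse): [4 2 7 1 8 10 9 6 0 3 5]
After op 7 (reverse): [5 3 0 6 9 10 8 1 7 2 4]
After op 8 (reverse): [4 2 7 1 8 10 9 6 0 3 5]
Position 9: card 3.

Answer: 3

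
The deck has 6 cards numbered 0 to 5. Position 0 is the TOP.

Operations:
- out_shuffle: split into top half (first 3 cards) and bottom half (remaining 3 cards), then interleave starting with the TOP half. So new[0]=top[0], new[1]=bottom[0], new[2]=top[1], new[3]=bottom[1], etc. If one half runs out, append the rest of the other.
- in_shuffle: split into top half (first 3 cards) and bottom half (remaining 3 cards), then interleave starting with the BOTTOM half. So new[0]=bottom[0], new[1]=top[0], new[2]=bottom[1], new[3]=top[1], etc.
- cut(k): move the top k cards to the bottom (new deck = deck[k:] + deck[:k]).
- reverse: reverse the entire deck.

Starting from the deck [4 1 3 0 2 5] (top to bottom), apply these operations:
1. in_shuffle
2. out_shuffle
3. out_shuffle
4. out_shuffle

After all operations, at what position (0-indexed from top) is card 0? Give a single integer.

After op 1 (in_shuffle): [0 4 2 1 5 3]
After op 2 (out_shuffle): [0 1 4 5 2 3]
After op 3 (out_shuffle): [0 5 1 2 4 3]
After op 4 (out_shuffle): [0 2 5 4 1 3]
Card 0 is at position 0.

Answer: 0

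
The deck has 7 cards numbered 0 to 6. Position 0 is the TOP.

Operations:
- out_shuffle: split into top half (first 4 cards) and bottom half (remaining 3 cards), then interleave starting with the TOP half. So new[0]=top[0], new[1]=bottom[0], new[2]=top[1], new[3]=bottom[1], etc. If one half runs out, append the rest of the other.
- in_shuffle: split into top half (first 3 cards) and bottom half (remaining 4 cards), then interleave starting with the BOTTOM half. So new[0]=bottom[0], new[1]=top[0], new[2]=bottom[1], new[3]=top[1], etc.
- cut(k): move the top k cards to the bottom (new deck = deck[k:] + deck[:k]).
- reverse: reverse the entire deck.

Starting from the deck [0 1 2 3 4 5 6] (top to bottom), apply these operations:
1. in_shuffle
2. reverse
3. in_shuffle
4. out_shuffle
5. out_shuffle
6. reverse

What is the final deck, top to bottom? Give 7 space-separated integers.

After op 1 (in_shuffle): [3 0 4 1 5 2 6]
After op 2 (reverse): [6 2 5 1 4 0 3]
After op 3 (in_shuffle): [1 6 4 2 0 5 3]
After op 4 (out_shuffle): [1 0 6 5 4 3 2]
After op 5 (out_shuffle): [1 4 0 3 6 2 5]
After op 6 (reverse): [5 2 6 3 0 4 1]

Answer: 5 2 6 3 0 4 1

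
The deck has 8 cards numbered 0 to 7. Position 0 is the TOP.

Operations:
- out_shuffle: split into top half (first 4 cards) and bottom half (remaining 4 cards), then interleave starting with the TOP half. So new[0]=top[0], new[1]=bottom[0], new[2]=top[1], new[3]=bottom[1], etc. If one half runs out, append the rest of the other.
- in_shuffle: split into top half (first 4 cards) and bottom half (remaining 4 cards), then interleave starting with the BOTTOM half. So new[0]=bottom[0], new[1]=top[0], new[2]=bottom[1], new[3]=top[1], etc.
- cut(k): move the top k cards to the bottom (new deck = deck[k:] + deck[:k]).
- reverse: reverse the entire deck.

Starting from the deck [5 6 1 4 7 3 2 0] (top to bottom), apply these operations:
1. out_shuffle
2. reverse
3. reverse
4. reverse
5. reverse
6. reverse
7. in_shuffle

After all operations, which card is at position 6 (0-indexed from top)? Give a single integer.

After op 1 (out_shuffle): [5 7 6 3 1 2 4 0]
After op 2 (reverse): [0 4 2 1 3 6 7 5]
After op 3 (reverse): [5 7 6 3 1 2 4 0]
After op 4 (reverse): [0 4 2 1 3 6 7 5]
After op 5 (reverse): [5 7 6 3 1 2 4 0]
After op 6 (reverse): [0 4 2 1 3 6 7 5]
After op 7 (in_shuffle): [3 0 6 4 7 2 5 1]
Position 6: card 5.

Answer: 5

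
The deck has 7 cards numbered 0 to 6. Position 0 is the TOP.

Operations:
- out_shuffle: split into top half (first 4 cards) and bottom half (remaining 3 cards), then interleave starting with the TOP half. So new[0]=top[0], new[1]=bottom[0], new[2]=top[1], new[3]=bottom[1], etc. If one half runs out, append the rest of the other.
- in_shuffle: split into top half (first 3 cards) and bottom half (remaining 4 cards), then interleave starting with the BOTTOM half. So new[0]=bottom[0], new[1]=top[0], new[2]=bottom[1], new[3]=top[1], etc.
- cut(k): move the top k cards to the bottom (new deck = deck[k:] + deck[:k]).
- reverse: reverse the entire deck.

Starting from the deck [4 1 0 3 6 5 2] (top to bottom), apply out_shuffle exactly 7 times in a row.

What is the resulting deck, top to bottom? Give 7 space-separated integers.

After op 1 (out_shuffle): [4 6 1 5 0 2 3]
After op 2 (out_shuffle): [4 0 6 2 1 3 5]
After op 3 (out_shuffle): [4 1 0 3 6 5 2]
After op 4 (out_shuffle): [4 6 1 5 0 2 3]
After op 5 (out_shuffle): [4 0 6 2 1 3 5]
After op 6 (out_shuffle): [4 1 0 3 6 5 2]
After op 7 (out_shuffle): [4 6 1 5 0 2 3]

Answer: 4 6 1 5 0 2 3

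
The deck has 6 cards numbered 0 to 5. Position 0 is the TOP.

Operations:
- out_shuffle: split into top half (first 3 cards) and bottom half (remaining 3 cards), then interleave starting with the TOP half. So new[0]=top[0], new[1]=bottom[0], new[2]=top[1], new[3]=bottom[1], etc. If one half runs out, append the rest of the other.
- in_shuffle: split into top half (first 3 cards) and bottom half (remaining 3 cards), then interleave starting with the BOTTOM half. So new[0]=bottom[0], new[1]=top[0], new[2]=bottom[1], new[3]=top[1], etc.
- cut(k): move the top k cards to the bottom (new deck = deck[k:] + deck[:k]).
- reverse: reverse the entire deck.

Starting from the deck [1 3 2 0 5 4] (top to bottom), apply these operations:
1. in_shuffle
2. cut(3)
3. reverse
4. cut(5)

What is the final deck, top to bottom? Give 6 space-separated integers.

Answer: 3 5 1 0 2 4

Derivation:
After op 1 (in_shuffle): [0 1 5 3 4 2]
After op 2 (cut(3)): [3 4 2 0 1 5]
After op 3 (reverse): [5 1 0 2 4 3]
After op 4 (cut(5)): [3 5 1 0 2 4]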